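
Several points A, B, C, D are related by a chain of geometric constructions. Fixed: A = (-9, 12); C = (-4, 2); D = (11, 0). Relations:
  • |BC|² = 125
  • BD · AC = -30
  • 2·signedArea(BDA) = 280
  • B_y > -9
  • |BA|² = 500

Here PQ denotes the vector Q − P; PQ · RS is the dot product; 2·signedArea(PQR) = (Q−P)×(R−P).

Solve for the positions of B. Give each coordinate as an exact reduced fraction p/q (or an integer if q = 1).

B = (1, -8)

1. B_x = 1  [2·signedArea(BDA) = 280 ∩ BD · AC = -30]
2. B_y = -8  [2·signedArea(BDA) = 280 ∩ BD · AC = -30]
   → B = (1, -8)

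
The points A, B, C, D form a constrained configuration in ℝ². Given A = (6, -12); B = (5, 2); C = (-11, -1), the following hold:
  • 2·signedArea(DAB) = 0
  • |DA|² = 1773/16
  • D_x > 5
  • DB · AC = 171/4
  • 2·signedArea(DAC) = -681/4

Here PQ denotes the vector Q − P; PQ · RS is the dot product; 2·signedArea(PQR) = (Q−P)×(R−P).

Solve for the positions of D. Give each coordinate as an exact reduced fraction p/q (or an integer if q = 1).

1. D_x = 21/4  [2·signedArea(DAB) = 0 ∩ 2·signedArea(DAC) = -681/4]
2. D_y = -3/2  [2·signedArea(DAB) = 0 ∩ 2·signedArea(DAC) = -681/4]
   → D = (21/4, -3/2)

D = (21/4, -3/2)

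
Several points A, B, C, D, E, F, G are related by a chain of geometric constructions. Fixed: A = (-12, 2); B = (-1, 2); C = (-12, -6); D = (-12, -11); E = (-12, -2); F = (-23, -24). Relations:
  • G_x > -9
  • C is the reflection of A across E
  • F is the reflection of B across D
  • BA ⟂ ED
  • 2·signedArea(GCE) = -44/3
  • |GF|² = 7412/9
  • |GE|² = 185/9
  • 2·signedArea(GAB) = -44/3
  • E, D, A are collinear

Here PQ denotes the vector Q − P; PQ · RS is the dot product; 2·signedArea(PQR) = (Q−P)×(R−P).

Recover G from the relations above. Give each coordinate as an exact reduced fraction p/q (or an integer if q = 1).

G = (-25/3, 2/3)

1. G_x = -25/3  [2·signedArea(GCE) = -44/3 ∩ 2·signedArea(GAB) = -44/3]
2. G_y = 2/3  [2·signedArea(GCE) = -44/3 ∩ 2·signedArea(GAB) = -44/3]
   → G = (-25/3, 2/3)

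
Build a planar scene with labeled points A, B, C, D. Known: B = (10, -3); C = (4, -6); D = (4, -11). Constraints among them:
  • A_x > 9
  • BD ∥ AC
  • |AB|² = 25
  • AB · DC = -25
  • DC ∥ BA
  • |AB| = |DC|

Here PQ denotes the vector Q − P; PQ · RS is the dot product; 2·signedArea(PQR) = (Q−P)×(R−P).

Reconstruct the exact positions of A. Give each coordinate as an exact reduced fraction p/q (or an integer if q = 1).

1. A_x = 10  [BD ∥ AC ∩ DC ∥ BA]
2. A_y = 2  [BD ∥ AC ∩ DC ∥ BA]
   → A = (10, 2)

A = (10, 2)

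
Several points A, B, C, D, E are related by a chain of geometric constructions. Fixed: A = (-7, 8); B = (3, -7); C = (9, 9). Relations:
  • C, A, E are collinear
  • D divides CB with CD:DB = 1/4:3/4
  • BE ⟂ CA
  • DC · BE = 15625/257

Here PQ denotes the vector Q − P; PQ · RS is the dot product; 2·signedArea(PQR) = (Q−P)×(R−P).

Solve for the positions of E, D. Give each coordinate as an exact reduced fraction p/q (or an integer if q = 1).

1. E_x = 521/257  [C, A, E are collinear ∩ BE ⟂ CA]
2. E_y = 2201/257  [C, A, E are collinear ∩ BE ⟂ CA]
   → E = (521/257, 2201/257)
3. D_x = 15/2  [D divides CB with CD:DB = 1/4:3/4]
4. D_y = 5  [D divides CB with CD:DB = 1/4:3/4]
   → D = (15/2, 5)

D = (15/2, 5)
E = (521/257, 2201/257)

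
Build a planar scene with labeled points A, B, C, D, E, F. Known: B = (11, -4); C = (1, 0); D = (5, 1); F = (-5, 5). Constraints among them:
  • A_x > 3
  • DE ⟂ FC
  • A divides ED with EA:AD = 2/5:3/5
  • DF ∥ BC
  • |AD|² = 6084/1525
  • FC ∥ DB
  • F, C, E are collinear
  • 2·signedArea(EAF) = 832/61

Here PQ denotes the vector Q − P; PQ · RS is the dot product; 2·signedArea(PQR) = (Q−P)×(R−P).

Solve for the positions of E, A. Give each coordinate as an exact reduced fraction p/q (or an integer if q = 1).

A = (227/61, -163/305)
E = (175/61, -95/61)

1. E_x = 175/61  [F, C, E are collinear ∩ DE ⟂ FC]
2. E_y = -95/61  [F, C, E are collinear ∩ DE ⟂ FC]
   → E = (175/61, -95/61)
3. A_x = 227/61  [A divides ED with EA:AD = 2/5:3/5]
4. A_y = -163/305  [A divides ED with EA:AD = 2/5:3/5]
   → A = (227/61, -163/305)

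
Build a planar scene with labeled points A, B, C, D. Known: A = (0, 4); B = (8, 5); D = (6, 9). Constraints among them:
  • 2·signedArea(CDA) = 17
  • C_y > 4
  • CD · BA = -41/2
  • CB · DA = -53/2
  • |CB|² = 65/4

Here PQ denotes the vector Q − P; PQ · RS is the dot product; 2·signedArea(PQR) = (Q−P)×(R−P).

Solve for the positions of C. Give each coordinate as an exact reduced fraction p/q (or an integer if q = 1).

1. C_x = 4  [CB · DA = -53/2 ∩ CD · BA = -41/2]
2. C_y = 9/2  [CB · DA = -53/2 ∩ CD · BA = -41/2]
   → C = (4, 9/2)

C = (4, 9/2)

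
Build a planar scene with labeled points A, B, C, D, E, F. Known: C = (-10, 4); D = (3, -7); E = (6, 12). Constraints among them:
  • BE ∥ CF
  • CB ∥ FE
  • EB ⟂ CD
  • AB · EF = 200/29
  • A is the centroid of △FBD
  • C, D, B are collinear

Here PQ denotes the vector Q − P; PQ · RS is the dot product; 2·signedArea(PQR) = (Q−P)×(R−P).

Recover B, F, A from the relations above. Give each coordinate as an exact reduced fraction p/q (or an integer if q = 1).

1. B_x = -134/29  [C, D, B are collinear ∩ EB ⟂ CD]
2. B_y = -16/29  [C, D, B are collinear ∩ EB ⟂ CD]
   → B = (-134/29, -16/29)
3. F_x = 18/29  [CB ∥ FE ∩ BE ∥ CF]
4. F_y = 480/29  [CB ∥ FE ∩ BE ∥ CF]
   → F = (18/29, 480/29)
5. A_x = -1/3  [A is the centroid of △FBD]
6. A_y = 3  [A is the centroid of △FBD]
   → A = (-1/3, 3)

A = (-1/3, 3)
B = (-134/29, -16/29)
F = (18/29, 480/29)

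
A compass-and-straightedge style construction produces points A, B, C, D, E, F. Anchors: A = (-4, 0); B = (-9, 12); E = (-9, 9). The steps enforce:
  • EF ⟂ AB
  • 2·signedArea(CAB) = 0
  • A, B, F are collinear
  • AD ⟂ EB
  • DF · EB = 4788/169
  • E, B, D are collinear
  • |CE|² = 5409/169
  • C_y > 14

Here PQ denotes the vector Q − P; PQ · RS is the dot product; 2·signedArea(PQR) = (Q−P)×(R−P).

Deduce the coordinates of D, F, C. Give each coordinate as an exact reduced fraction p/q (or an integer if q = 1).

C = (-1701/169, 2460/169)
D = (-9, 0)
F = (-1341/169, 1596/169)

1. D_x = -9  [E, B, D are collinear ∩ AD ⟂ EB]
2. D_y = 0  [E, B, D are collinear ∩ AD ⟂ EB]
   → D = (-9, 0)
3. F_x = -1341/169  [A, B, F are collinear ∩ EF ⟂ AB]
4. F_y = 1596/169  [A, B, F are collinear ∩ EF ⟂ AB]
   → F = (-1341/169, 1596/169)
5. C_x = -1701/169  [line -12·x + -5·y + -48 = 0 ∩ |CE|² = 5409/169]
6. C_y = 2460/169  [line -12·x + -5·y + -48 = 0 ∩ |CE|² = 5409/169]
   → C = (-1701/169, 2460/169)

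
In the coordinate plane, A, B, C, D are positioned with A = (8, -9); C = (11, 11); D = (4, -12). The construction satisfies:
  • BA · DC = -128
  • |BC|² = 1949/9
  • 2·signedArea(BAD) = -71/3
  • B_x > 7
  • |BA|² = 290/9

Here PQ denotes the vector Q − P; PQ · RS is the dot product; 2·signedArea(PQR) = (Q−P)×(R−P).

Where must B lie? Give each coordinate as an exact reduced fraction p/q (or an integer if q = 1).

1. B_x = 23/3  [BA · DC = -128 ∩ 2·signedArea(BAD) = -71/3]
2. B_y = -10/3  [BA · DC = -128 ∩ 2·signedArea(BAD) = -71/3]
   → B = (23/3, -10/3)

B = (23/3, -10/3)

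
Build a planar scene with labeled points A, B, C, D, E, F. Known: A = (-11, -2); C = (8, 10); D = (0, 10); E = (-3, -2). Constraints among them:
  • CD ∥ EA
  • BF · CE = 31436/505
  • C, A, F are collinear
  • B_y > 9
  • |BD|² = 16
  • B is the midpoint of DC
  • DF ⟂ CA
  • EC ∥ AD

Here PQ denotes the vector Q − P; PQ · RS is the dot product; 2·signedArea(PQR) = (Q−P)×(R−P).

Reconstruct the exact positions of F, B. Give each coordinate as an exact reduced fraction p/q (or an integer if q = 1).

B = (4, 10)
F = (1152/505, 3226/505)

1. F_x = 1152/505  [C, A, F are collinear ∩ DF ⟂ CA]
2. F_y = 3226/505  [C, A, F are collinear ∩ DF ⟂ CA]
   → F = (1152/505, 3226/505)
3. B_x = 4  [B is the midpoint of DC]
4. B_y = 10  [B is the midpoint of DC]
   → B = (4, 10)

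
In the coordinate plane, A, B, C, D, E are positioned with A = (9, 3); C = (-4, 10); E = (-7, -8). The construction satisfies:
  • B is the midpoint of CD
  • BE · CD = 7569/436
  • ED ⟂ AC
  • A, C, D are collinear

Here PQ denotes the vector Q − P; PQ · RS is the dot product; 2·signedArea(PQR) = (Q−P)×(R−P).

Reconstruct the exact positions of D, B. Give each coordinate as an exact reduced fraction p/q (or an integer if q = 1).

B = (-613/436, 3751/436)
D = (259/218, 1571/218)

1. D_x = 259/218  [A, C, D are collinear ∩ ED ⟂ AC]
2. D_y = 1571/218  [A, C, D are collinear ∩ ED ⟂ AC]
   → D = (259/218, 1571/218)
3. B_x = -613/436  [B is the midpoint of CD]
4. B_y = 3751/436  [B is the midpoint of CD]
   → B = (-613/436, 3751/436)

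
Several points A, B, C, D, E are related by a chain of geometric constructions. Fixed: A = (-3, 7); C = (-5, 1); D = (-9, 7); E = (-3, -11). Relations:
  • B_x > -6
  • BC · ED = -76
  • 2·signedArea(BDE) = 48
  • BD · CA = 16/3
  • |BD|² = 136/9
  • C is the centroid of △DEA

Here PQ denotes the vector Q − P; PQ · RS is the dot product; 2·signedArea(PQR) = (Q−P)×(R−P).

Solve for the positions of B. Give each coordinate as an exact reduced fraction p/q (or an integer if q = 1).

B = (-17/3, 5)

1. B_x = -17/3  [2·signedArea(BDE) = 48 ∩ BC · ED = -76]
2. B_y = 5  [2·signedArea(BDE) = 48 ∩ BC · ED = -76]
   → B = (-17/3, 5)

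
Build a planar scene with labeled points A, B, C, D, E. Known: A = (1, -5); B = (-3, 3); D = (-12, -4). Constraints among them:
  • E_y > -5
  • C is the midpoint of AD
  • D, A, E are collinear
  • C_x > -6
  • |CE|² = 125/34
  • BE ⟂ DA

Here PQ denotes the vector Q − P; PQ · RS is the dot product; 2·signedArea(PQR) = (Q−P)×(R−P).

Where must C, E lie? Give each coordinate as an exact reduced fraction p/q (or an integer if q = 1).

C = (-11/2, -9/2)
E = (-61/17, -79/17)

1. C_x = -11/2  [C is the midpoint of AD]
2. C_y = -9/2  [C is the midpoint of AD]
   → C = (-11/2, -9/2)
3. E_x = -61/17  [D, A, E are collinear ∩ BE ⟂ DA]
4. E_y = -79/17  [D, A, E are collinear ∩ BE ⟂ DA]
   → E = (-61/17, -79/17)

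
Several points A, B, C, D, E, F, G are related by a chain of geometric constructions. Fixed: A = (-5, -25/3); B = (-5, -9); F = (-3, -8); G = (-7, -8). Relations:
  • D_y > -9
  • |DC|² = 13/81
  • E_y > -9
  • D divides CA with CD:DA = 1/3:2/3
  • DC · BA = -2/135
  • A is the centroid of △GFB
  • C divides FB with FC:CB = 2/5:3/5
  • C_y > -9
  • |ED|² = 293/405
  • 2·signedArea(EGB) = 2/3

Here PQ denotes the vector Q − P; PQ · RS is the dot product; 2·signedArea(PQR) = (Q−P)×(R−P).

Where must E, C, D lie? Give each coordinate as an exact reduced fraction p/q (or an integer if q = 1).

1. C_x = -19/5  [C divides FB with FC:CB = 2/5:3/5]
2. C_y = -42/5  [C divides FB with FC:CB = 2/5:3/5]
   → C = (-19/5, -42/5)
3. D_x = -21/5  [D divides CA with CD:DA = 1/3:2/3]
4. D_y = -377/45  [D divides CA with CD:DA = 1/3:2/3]
   → D = (-21/5, -377/45)
5. E_x = -5  [line 1·x + 2·y + 67/3 = 0 ∩ |ED|² = 293/405]
6. E_y = -26/3  [line 1·x + 2·y + 67/3 = 0 ∩ |ED|² = 293/405]
   → E = (-5, -26/3)

C = (-19/5, -42/5)
D = (-21/5, -377/45)
E = (-5, -26/3)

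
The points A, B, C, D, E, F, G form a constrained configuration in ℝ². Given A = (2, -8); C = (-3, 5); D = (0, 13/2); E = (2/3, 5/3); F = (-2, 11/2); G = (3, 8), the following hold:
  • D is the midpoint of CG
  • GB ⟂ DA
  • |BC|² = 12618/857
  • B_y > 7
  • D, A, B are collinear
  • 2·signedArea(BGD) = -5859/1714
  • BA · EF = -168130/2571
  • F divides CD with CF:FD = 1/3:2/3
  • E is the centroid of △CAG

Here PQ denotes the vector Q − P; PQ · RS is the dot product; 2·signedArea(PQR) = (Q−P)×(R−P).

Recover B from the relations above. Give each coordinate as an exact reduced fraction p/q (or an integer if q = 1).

B = (-126/857, 6484/857)

1. B_x = -126/857  [D, A, B are collinear ∩ GB ⟂ DA]
2. B_y = 6484/857  [D, A, B are collinear ∩ GB ⟂ DA]
   → B = (-126/857, 6484/857)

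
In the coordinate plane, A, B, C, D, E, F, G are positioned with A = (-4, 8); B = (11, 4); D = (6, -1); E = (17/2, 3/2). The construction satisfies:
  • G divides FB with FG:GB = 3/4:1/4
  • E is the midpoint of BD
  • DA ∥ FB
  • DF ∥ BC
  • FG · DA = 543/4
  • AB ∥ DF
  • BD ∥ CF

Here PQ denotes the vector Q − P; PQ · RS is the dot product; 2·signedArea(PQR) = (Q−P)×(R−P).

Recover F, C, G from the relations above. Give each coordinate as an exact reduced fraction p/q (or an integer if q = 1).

1. F_x = 21  [DA ∥ FB ∩ AB ∥ DF]
2. F_y = -5  [DA ∥ FB ∩ AB ∥ DF]
   → F = (21, -5)
3. C_x = 26  [BD ∥ CF ∩ DF ∥ BC]
4. C_y = 0  [BD ∥ CF ∩ DF ∥ BC]
   → C = (26, 0)
5. G_x = 27/2  [G divides FB with FG:GB = 3/4:1/4]
6. G_y = 7/4  [G divides FB with FG:GB = 3/4:1/4]
   → G = (27/2, 7/4)

C = (26, 0)
F = (21, -5)
G = (27/2, 7/4)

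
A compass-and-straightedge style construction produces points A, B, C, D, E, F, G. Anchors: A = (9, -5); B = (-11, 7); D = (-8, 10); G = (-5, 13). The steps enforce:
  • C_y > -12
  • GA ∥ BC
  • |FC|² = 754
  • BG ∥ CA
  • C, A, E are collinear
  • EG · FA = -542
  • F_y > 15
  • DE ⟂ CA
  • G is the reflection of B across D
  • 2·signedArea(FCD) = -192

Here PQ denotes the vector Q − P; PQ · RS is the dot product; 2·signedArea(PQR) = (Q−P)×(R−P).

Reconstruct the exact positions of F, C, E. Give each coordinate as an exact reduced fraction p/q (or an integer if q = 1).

C = (3, -11)
E = (8, -6)
F = (-2, 16)

1. C_x = 3  [BG ∥ CA ∩ GA ∥ BC]
2. C_y = -11  [BG ∥ CA ∩ GA ∥ BC]
   → C = (3, -11)
3. E_x = 8  [C, A, E are collinear ∩ DE ⟂ CA]
4. E_y = -6  [C, A, E are collinear ∩ DE ⟂ CA]
   → E = (8, -6)
5. F_x = -2  [2·signedArea(FCD) = -192 ∩ EG · FA = -542]
6. F_y = 16  [2·signedArea(FCD) = -192 ∩ EG · FA = -542]
   → F = (-2, 16)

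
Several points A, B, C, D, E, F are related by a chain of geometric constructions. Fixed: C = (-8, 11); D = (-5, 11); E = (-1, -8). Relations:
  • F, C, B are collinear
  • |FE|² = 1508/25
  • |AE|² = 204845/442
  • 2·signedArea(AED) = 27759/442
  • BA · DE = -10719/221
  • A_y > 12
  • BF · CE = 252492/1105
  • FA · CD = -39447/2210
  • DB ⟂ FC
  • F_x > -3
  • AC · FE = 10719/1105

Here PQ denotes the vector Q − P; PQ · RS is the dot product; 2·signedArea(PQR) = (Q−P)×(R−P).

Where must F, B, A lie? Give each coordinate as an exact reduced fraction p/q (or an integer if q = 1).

A = (-3779/442, 5375/442)
B = (-3293/442, 4349/442)
F = (-13/5, -2/5)

1. A_x = -3779/442  [line -19·x + -4·y + -50301/442 = 0 ∩ |AE|² = 204845/442]
2. A_y = 5375/442  [line -19·x + -4·y + -50301/442 = 0 ∩ |AE|² = 204845/442]
   → A = (-3779/442, 5375/442)
3. F_x = -13/5  [FA · CD = -39447/2210 ∩ AC · FE = 10719/1105]
4. F_y = -2/5  [FA · CD = -39447/2210 ∩ AC · FE = 10719/1105]
   → F = (-13/5, -2/5)
5. B_x = -3293/442  [F, C, B are collinear ∩ DB ⟂ FC]
6. B_y = 4349/442  [F, C, B are collinear ∩ DB ⟂ FC]
   → B = (-3293/442, 4349/442)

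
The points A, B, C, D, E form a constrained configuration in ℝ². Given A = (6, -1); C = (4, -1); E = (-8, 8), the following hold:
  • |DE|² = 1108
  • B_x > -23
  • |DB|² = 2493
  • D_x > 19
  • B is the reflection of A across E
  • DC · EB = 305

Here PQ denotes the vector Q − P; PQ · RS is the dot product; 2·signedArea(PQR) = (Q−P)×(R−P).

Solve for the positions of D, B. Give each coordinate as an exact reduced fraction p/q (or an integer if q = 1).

B = (-22, 17)
D = (20, -10)

1. B_x = -22  [B is the reflection of A across E]
2. B_y = 17  [B is the reflection of A across E]
   → B = (-22, 17)
3. D_x = 20  [line 14·x + -9·y + -370 = 0 ∩ |DB|² = 2493]
4. D_y = -10  [line 14·x + -9·y + -370 = 0 ∩ |DB|² = 2493]
   → D = (20, -10)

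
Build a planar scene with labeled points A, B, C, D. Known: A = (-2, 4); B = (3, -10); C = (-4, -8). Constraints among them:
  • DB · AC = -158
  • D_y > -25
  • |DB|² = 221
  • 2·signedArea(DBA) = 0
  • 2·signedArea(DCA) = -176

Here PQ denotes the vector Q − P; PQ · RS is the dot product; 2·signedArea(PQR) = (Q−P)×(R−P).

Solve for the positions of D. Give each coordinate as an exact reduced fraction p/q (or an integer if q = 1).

1. D_x = 8  [2·signedArea(DBA) = 0 ∩ DB · AC = -158]
2. D_y = -24  [2·signedArea(DBA) = 0 ∩ DB · AC = -158]
   → D = (8, -24)

D = (8, -24)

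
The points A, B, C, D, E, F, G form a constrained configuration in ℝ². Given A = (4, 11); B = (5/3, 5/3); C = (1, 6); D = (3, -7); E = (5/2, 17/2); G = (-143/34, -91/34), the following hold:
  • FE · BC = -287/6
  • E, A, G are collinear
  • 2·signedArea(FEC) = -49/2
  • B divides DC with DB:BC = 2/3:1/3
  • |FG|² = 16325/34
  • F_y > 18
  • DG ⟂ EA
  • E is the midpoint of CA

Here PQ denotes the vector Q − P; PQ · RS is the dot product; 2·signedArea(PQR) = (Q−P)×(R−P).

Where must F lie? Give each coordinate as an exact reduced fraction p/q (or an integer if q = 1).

1. F_x = -1  [FE · BC = -287/6 ∩ 2·signedArea(FEC) = -49/2]
2. F_y = 19  [FE · BC = -287/6 ∩ 2·signedArea(FEC) = -49/2]
   → F = (-1, 19)

F = (-1, 19)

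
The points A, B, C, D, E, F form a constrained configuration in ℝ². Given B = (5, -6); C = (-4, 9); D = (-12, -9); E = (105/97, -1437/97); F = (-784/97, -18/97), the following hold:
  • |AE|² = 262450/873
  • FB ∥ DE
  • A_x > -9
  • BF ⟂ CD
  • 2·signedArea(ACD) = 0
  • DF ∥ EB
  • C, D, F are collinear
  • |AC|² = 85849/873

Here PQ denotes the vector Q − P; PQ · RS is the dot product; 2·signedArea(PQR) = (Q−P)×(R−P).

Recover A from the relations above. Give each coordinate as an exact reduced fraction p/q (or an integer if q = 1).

A = (-2336/291, -6/97)

1. A_x = -2336/291  [line 18·x + -8·y + 144 = 0 ∩ |AE|² = 262450/873]
2. A_y = -6/97  [line 18·x + -8·y + 144 = 0 ∩ |AE|² = 262450/873]
   → A = (-2336/291, -6/97)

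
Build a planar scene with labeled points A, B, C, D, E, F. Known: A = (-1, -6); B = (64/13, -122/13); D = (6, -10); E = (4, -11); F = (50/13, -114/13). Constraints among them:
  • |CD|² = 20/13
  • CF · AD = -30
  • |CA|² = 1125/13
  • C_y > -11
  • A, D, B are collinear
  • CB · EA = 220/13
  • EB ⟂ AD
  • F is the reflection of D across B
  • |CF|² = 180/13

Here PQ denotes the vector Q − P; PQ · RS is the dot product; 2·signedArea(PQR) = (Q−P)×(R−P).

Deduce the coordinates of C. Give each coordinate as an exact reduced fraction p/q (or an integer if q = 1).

1. C_x = 92/13  [CF · AD = -30 ∩ CB · EA = 220/13]
2. C_y = -138/13  [CF · AD = -30 ∩ CB · EA = 220/13]
   → C = (92/13, -138/13)

C = (92/13, -138/13)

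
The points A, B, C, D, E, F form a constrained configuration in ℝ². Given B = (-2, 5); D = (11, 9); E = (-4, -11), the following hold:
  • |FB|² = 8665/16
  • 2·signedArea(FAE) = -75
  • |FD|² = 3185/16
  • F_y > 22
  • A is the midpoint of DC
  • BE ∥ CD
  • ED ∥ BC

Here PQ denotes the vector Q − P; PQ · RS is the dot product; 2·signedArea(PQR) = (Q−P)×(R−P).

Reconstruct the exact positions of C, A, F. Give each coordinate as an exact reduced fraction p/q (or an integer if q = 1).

A = (12, 17)
C = (13, 25)
F = (51/4, 23)

1. C_x = 13  [BE ∥ CD ∩ ED ∥ BC]
2. C_y = 25  [BE ∥ CD ∩ ED ∥ BC]
   → C = (13, 25)
3. A_x = 12  [A is the midpoint of DC]
4. A_y = 17  [A is the midpoint of DC]
   → A = (12, 17)
5. F_x = 51/4  [line 28·x + -16·y + 11 = 0 ∩ |FD|² = 3185/16]
6. F_y = 23  [line 28·x + -16·y + 11 = 0 ∩ |FD|² = 3185/16]
   → F = (51/4, 23)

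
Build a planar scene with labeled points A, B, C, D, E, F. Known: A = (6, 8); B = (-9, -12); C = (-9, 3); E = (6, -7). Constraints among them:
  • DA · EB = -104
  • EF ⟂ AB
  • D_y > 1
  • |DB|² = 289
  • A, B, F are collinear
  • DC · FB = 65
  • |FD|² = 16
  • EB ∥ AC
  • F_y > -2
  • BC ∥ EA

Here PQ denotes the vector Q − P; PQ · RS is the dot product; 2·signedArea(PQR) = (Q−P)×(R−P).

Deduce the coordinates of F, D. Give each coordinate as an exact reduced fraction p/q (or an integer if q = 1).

1. F_x = -6/5  [A, B, F are collinear ∩ EF ⟂ AB]
2. F_y = -8/5  [A, B, F are collinear ∩ EF ⟂ AB]
   → F = (-6/5, -8/5)
3. D_x = 6/5  [DC · FB = 65 ∩ DA · EB = -104]
4. D_y = 8/5  [DC · FB = 65 ∩ DA · EB = -104]
   → D = (6/5, 8/5)

D = (6/5, 8/5)
F = (-6/5, -8/5)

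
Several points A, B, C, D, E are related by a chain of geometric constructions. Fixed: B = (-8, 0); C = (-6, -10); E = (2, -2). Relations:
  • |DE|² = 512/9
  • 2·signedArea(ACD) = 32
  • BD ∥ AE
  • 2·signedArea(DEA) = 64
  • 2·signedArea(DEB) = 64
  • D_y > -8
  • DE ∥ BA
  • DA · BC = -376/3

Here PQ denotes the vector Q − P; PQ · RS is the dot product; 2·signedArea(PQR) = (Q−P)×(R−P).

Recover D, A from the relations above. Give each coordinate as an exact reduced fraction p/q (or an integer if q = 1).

1. D_x = -10/3  [line -2·x + -10·y + -80 = 0 ∩ |DE|² = 512/9]
2. D_y = -22/3  [line -2·x + -10·y + -80 = 0 ∩ |DE|² = 512/9]
   → D = (-10/3, -22/3)
3. A_x = -8/3  [2·signedArea(DEA) = 64 ∩ BD ∥ AE]
4. A_y = 16/3  [2·signedArea(DEA) = 64 ∩ BD ∥ AE]
   → A = (-8/3, 16/3)

A = (-8/3, 16/3)
D = (-10/3, -22/3)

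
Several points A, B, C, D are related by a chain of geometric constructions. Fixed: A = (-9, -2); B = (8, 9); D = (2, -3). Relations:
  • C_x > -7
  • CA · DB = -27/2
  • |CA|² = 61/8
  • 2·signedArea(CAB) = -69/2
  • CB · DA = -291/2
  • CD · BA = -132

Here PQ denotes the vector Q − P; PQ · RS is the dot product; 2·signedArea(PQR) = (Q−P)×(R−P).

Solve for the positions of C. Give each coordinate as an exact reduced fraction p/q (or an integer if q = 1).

C = (-25/4, -9/4)

1. C_x = -25/4  [CB · DA = -291/2 ∩ 2·signedArea(CAB) = -69/2]
2. C_y = -9/4  [CB · DA = -291/2 ∩ 2·signedArea(CAB) = -69/2]
   → C = (-25/4, -9/4)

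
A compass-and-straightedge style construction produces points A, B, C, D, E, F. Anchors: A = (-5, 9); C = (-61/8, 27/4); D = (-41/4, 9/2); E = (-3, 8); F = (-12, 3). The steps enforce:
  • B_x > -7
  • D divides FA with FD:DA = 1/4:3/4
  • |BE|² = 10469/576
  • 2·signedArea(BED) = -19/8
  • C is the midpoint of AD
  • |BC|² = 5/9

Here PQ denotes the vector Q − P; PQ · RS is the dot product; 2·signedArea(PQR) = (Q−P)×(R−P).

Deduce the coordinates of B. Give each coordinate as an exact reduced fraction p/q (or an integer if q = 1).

B = (-167/24, 77/12)

1. B_x = -167/24  [line 7/2·x + -29/4·y + 567/8 = 0 ∩ |BC|² = 5/9]
2. B_y = 77/12  [line 7/2·x + -29/4·y + 567/8 = 0 ∩ |BC|² = 5/9]
   → B = (-167/24, 77/12)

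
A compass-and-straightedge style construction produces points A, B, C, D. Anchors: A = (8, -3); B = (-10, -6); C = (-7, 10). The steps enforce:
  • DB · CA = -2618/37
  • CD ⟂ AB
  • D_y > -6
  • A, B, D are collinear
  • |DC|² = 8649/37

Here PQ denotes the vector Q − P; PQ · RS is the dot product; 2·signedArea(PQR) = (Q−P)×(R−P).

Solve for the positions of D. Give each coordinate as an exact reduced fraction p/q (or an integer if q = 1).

D = (-166/37, -188/37)

1. D_x = -166/37  [A, B, D are collinear ∩ CD ⟂ AB]
2. D_y = -188/37  [A, B, D are collinear ∩ CD ⟂ AB]
   → D = (-166/37, -188/37)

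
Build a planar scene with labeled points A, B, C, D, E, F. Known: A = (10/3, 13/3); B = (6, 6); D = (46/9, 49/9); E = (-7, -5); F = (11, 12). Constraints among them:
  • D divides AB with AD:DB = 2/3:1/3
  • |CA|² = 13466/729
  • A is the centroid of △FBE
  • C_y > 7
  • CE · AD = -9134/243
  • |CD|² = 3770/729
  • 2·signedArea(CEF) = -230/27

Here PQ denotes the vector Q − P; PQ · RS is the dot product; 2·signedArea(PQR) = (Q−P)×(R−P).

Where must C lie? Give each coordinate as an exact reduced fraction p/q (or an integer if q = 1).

1. C_x = 175/27  [2·signedArea(CEF) = -230/27 ∩ CE · AD = -9134/243]
2. C_y = 196/27  [2·signedArea(CEF) = -230/27 ∩ CE · AD = -9134/243]
   → C = (175/27, 196/27)

C = (175/27, 196/27)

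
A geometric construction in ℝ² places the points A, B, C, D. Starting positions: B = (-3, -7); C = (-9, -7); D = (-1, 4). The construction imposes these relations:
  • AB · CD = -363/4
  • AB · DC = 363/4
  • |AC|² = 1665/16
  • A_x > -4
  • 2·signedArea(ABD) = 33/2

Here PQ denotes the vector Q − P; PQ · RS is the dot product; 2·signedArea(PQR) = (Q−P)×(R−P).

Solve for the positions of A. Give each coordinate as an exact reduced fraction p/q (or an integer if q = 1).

1. A_x = -3  [AB · DC = 363/4 ∩ 2·signedArea(ABD) = 33/2]
2. A_y = 5/4  [AB · DC = 363/4 ∩ 2·signedArea(ABD) = 33/2]
   → A = (-3, 5/4)

A = (-3, 5/4)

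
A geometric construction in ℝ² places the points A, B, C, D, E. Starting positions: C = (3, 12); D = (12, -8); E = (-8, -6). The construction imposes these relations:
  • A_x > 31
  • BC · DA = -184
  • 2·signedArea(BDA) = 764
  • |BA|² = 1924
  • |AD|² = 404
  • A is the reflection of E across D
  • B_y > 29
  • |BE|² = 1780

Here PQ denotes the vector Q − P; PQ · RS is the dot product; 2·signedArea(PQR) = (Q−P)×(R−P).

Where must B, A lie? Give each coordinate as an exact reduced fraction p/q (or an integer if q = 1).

A = (32, -10)
B = (14, 30)

1. A_x = 32  [A is the reflection of E across D]
2. A_y = -10  [A is the reflection of E across D]
   → A = (32, -10)
3. B_x = 14  [BC · DA = -184 ∩ 2·signedArea(BDA) = 764]
4. B_y = 30  [BC · DA = -184 ∩ 2·signedArea(BDA) = 764]
   → B = (14, 30)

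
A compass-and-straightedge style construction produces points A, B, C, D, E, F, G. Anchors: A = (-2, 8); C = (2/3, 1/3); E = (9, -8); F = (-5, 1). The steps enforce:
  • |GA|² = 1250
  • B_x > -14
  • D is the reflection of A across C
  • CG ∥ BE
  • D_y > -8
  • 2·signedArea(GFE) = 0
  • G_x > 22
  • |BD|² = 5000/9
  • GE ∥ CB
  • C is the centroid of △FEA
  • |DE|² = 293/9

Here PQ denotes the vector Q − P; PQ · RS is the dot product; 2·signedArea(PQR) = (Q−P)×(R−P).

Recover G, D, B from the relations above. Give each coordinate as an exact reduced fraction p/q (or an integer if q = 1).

B = (-40/3, 28/3)
D = (10/3, -22/3)
G = (23, -17)

1. G_x = 23  [line 9·x + 14·y + 31 = 0 ∩ |GA|² = 1250]
2. G_y = -17  [line 9·x + 14·y + 31 = 0 ∩ |GA|² = 1250]
   → G = (23, -17)
3. D_x = 10/3  [D is the reflection of A across C]
4. D_y = -22/3  [D is the reflection of A across C]
   → D = (10/3, -22/3)
5. B_x = -40/3  [CG ∥ BE ∩ GE ∥ CB]
6. B_y = 28/3  [CG ∥ BE ∩ GE ∥ CB]
   → B = (-40/3, 28/3)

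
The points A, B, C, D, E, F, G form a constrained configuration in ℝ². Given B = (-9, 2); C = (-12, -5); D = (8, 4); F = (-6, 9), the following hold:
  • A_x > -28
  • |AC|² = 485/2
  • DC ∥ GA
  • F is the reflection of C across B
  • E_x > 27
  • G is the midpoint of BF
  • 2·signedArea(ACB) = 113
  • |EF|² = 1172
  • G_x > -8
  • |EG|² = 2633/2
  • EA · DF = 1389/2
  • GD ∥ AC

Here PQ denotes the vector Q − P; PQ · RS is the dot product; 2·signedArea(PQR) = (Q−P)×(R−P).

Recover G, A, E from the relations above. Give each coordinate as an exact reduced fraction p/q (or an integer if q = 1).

1. G_x = -15/2  [G is the midpoint of BF]
2. G_y = 11/2  [G is the midpoint of BF]
   → G = (-15/2, 11/2)
3. A_x = -55/2  [GD ∥ AC ∩ DC ∥ GA]
4. A_y = -7/2  [GD ∥ AC ∩ DC ∥ GA]
   → A = (-55/2, -7/2)
5. E_x = 28  [line 14·x + -5·y + -327 = 0 ∩ |EG|² = 2633/2]
6. E_y = 13  [line 14·x + -5·y + -327 = 0 ∩ |EG|² = 2633/2]
   → E = (28, 13)

A = (-55/2, -7/2)
E = (28, 13)
G = (-15/2, 11/2)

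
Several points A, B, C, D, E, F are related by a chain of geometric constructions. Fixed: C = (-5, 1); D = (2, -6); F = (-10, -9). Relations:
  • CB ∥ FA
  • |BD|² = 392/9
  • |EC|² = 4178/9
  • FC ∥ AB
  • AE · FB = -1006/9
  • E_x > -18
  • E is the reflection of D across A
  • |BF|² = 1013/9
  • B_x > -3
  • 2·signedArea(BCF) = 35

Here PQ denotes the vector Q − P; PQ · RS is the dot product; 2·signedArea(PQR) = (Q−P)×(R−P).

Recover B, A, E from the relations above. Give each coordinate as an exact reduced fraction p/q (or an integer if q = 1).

1. B_x = -8/3  [line 10·x + -5·y + 20 = 0 ∩ |BF|² = 1013/9]
2. B_y = -4/3  [line 10·x + -5·y + 20 = 0 ∩ |BF|² = 1013/9]
   → B = (-8/3, -4/3)
3. A_x = -23/3  [FC ∥ AB ∩ CB ∥ FA]
4. A_y = -34/3  [FC ∥ AB ∩ CB ∥ FA]
   → A = (-23/3, -34/3)
5. E_x = -52/3  [E is the reflection of D across A]
6. E_y = -50/3  [E is the reflection of D across A]
   → E = (-52/3, -50/3)

A = (-23/3, -34/3)
B = (-8/3, -4/3)
E = (-52/3, -50/3)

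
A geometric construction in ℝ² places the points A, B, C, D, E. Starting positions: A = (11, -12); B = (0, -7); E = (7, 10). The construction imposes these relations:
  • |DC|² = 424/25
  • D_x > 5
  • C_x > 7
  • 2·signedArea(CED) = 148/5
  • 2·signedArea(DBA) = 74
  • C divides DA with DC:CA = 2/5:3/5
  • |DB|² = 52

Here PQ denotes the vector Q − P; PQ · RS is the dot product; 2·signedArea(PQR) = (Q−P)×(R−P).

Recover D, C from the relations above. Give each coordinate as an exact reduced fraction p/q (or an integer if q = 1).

1. D_x = 6  [line 5·x + 11·y + 3 = 0 ∩ |DB|² = 52]
2. D_y = -3  [line 5·x + 11·y + 3 = 0 ∩ |DB|² = 52]
   → D = (6, -3)
3. C_x = 8  [C divides DA with DC:CA = 2/5:3/5]
4. C_y = -33/5  [C divides DA with DC:CA = 2/5:3/5]
   → C = (8, -33/5)

C = (8, -33/5)
D = (6, -3)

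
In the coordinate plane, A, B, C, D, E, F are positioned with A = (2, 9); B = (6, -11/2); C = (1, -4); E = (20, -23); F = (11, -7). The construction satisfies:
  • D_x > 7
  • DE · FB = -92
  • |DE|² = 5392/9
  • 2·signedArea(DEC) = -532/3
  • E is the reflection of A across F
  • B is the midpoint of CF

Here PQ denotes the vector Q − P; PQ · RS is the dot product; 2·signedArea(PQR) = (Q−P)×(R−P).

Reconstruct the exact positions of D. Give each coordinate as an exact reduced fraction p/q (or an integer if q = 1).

1. D_x = 8  [2·signedArea(DEC) = -532/3 ∩ DE · FB = -92]
2. D_y = -5/3  [2·signedArea(DEC) = -532/3 ∩ DE · FB = -92]
   → D = (8, -5/3)

D = (8, -5/3)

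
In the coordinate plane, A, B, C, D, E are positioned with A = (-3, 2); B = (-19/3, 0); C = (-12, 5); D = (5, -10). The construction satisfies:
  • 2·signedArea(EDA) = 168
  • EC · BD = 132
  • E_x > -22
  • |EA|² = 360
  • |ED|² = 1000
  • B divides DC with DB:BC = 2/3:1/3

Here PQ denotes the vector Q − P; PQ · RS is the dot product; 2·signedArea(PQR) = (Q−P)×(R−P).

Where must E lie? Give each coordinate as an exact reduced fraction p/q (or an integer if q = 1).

1. E_x = -21  [2·signedArea(EDA) = 168 ∩ EC · BD = 132]
2. E_y = 8  [2·signedArea(EDA) = 168 ∩ EC · BD = 132]
   → E = (-21, 8)

E = (-21, 8)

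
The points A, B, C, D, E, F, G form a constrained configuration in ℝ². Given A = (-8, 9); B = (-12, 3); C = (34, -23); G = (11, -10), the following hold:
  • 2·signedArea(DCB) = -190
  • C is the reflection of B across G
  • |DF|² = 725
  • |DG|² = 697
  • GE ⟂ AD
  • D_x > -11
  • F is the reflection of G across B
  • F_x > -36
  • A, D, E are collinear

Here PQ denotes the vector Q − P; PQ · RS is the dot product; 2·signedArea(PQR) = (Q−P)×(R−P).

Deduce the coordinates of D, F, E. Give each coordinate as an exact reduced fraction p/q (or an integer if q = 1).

D = (-10, 6)
E = (-142/13, 60/13)
F = (-35, 16)

1. F_x = -35  [F is the reflection of G across B]
2. F_y = 16  [F is the reflection of G across B]
   → F = (-35, 16)
3. D_x = -10  [line -26·x + -46·y + 16 = 0 ∩ |DF|² = 725]
4. D_y = 6  [line -26·x + -46·y + 16 = 0 ∩ |DF|² = 725]
   → D = (-10, 6)
5. E_x = -142/13  [A, D, E are collinear ∩ GE ⟂ AD]
6. E_y = 60/13  [A, D, E are collinear ∩ GE ⟂ AD]
   → E = (-142/13, 60/13)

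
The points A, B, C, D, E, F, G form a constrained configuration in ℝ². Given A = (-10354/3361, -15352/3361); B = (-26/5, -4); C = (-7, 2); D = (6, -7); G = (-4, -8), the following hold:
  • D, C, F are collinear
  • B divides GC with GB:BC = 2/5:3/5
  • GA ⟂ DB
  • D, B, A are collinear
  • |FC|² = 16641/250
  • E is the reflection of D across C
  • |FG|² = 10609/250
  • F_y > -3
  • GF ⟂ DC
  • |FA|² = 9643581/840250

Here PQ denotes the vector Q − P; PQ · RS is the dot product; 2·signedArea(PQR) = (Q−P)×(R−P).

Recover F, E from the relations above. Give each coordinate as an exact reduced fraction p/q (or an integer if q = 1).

E = (-20, 11)
F = (-73/250, -661/250)

1. F_x = -73/250  [D, C, F are collinear ∩ GF ⟂ DC]
2. F_y = -661/250  [D, C, F are collinear ∩ GF ⟂ DC]
   → F = (-73/250, -661/250)
3. E_x = -20  [E is the reflection of D across C]
4. E_y = 11  [E is the reflection of D across C]
   → E = (-20, 11)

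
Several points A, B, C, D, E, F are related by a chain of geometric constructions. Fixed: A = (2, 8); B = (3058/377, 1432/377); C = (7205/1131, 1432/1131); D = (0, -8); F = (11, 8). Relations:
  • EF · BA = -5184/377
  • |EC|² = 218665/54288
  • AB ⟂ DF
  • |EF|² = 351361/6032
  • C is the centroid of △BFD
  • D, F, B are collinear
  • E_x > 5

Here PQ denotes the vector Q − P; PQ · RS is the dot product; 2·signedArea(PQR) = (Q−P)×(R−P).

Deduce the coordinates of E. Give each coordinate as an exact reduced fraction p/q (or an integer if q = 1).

1. E_x = 7959/1508  [line 2304/377·x + -1584/377·y + -576/29 = 0 ∩ |EC|² = 218665/54288]
2. E_y = 1112/377  [line 2304/377·x + -1584/377·y + -576/29 = 0 ∩ |EC|² = 218665/54288]
   → E = (7959/1508, 1112/377)

E = (7959/1508, 1112/377)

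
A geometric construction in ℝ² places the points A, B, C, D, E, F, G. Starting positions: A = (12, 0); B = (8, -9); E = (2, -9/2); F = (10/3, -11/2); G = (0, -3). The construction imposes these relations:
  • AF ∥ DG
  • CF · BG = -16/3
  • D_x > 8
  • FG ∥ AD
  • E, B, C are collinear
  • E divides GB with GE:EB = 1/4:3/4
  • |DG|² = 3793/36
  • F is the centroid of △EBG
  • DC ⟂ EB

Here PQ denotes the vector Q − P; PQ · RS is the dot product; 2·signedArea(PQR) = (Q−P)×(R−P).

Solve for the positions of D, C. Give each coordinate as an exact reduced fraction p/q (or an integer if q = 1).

C = (218/75, -259/50)
D = (26/3, 5/2)

1. D_x = 26/3  [AF ∥ DG ∩ FG ∥ AD]
2. D_y = 5/2  [AF ∥ DG ∩ FG ∥ AD]
   → D = (26/3, 5/2)
3. C_x = 218/75  [E, B, C are collinear ∩ DC ⟂ EB]
4. C_y = -259/50  [E, B, C are collinear ∩ DC ⟂ EB]
   → C = (218/75, -259/50)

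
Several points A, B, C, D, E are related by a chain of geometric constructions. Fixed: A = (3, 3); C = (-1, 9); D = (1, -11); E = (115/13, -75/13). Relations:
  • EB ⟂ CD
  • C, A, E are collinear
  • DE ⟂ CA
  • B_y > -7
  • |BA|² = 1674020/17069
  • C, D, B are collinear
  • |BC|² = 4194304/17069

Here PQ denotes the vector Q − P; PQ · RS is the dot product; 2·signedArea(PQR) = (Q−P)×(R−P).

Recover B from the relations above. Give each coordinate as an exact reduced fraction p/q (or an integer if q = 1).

1. B_x = 735/1313  [C, D, B are collinear ∩ EB ⟂ CD]
2. B_y = -8663/1313  [C, D, B are collinear ∩ EB ⟂ CD]
   → B = (735/1313, -8663/1313)

B = (735/1313, -8663/1313)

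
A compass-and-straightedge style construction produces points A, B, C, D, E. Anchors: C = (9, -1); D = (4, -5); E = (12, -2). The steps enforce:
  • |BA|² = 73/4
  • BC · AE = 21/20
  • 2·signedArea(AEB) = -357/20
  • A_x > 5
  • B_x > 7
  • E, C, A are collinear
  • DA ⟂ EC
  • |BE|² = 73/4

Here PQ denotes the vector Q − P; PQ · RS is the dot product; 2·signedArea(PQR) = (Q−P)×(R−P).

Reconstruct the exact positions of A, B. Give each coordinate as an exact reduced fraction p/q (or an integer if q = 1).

1. A_x = 57/10  [E, C, A are collinear ∩ DA ⟂ EC]
2. A_y = 1/10  [E, C, A are collinear ∩ DA ⟂ EC]
   → A = (57/10, 1/10)
3. B_x = 8  [BC · AE = 21/20 ∩ 2·signedArea(AEB) = -357/20]
4. B_y = -7/2  [BC · AE = 21/20 ∩ 2·signedArea(AEB) = -357/20]
   → B = (8, -7/2)

A = (57/10, 1/10)
B = (8, -7/2)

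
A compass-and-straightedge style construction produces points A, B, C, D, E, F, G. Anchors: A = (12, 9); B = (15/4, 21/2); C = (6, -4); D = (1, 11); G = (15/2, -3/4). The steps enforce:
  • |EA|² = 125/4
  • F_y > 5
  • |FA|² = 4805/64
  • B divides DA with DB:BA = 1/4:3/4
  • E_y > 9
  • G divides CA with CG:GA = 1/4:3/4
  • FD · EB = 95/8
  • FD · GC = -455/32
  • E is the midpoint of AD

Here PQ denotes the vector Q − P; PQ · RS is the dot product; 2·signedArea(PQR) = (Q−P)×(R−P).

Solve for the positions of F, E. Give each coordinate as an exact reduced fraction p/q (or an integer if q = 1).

1. F_x = 17/4  [line 3/2·x + 13/4·y + -737/32 = 0 ∩ |FA|² = 4805/64]
2. F_y = 41/8  [line 3/2·x + 13/4·y + -737/32 = 0 ∩ |FA|² = 4805/64]
   → F = (17/4, 41/8)
3. E_x = 13/2  [FD · EB = 95/8 ∩ E is the midpoint of AD]
4. E_y = 10  [FD · EB = 95/8 ∩ E is the midpoint of AD]
   → E = (13/2, 10)

E = (13/2, 10)
F = (17/4, 41/8)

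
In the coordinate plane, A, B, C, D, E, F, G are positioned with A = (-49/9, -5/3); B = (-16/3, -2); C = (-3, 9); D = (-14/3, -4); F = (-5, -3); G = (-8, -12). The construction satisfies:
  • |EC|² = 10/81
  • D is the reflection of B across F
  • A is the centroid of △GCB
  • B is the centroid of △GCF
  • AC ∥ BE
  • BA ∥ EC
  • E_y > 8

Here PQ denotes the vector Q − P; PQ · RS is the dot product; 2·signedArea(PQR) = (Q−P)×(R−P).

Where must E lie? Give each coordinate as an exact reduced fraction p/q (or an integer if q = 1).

1. E_x = -26/9  [BA ∥ EC ∩ AC ∥ BE]
2. E_y = 26/3  [BA ∥ EC ∩ AC ∥ BE]
   → E = (-26/9, 26/3)

E = (-26/9, 26/3)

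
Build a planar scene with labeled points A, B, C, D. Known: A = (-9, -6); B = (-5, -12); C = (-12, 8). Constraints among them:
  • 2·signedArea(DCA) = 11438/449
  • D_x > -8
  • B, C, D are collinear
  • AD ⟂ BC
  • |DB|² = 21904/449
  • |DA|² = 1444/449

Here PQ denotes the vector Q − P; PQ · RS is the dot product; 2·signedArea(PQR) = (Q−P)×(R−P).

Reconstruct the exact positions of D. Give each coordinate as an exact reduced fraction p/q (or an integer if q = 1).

D = (-3281/449, -2428/449)

1. D_x = -3281/449  [B, C, D are collinear ∩ AD ⟂ BC]
2. D_y = -2428/449  [B, C, D are collinear ∩ AD ⟂ BC]
   → D = (-3281/449, -2428/449)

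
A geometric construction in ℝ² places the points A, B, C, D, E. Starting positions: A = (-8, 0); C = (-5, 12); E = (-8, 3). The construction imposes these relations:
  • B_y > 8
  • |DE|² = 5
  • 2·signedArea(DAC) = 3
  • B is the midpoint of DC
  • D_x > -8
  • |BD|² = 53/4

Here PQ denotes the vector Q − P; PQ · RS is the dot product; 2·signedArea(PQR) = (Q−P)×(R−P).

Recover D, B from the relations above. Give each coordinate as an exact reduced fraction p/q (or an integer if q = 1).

1. D_x = -7  [line -12·x + 3·y + -99 = 0 ∩ |DE|² = 5]
2. D_y = 5  [line -12·x + 3·y + -99 = 0 ∩ |DE|² = 5]
   → D = (-7, 5)
3. B_x = -6  [B is the midpoint of DC]
4. B_y = 17/2  [B is the midpoint of DC]
   → B = (-6, 17/2)

B = (-6, 17/2)
D = (-7, 5)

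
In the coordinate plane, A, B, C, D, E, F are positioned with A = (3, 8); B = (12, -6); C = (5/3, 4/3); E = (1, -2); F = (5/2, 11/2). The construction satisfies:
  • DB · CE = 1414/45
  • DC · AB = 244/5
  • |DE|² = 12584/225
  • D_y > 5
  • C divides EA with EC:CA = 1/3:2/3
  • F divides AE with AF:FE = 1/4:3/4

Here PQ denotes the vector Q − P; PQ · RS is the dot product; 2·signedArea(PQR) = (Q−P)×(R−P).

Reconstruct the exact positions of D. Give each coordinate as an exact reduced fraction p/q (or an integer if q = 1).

D = (37/15, 16/3)

1. D_x = 37/15  [DB · CE = 1414/45 ∩ DC · AB = 244/5]
2. D_y = 16/3  [DB · CE = 1414/45 ∩ DC · AB = 244/5]
   → D = (37/15, 16/3)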